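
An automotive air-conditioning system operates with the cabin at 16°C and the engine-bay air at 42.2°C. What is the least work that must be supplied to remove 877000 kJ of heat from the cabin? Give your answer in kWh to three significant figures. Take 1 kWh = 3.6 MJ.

In absolute terms T_C = 289.15 K and T_H = 315.35 K, so ΔT = 26.20 K.
The reversible limit is COP_R = T_C/ΔT = 11.04, so W_min = Q_C/COP = Q_C·ΔT/T_C.
W_min = 877000 × 26.20/289.15 = 79470 kJ = 22.07 kWh.

22.1 kWh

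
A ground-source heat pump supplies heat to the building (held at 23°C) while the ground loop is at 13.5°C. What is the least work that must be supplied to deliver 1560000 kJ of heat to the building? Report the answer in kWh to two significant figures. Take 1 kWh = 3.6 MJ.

14 kWh

In absolute terms T_C = 286.65 K and T_H = 296.15 K, so ΔT = 9.500 K.
The reversible limit is COP_HP = T_H/ΔT = 31.17, so W_min = Q_H/COP = Q_H·ΔT/T_H.
W_min = 1560000 × 9.500/296.15 = 50040 kJ = 13.90 kWh.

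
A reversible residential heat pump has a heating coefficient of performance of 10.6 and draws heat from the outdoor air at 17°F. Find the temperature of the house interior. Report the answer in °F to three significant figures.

COP_HP = T_H/(T_H − T_C) rearranges to T_H = COP·T_C/(COP − 1).
With T_C = 264.82 K, T_H = 10.6 × 264.82/9.600 = 292.40 K.
Converting, 292.40 K = 66.65°F.

66.7 °F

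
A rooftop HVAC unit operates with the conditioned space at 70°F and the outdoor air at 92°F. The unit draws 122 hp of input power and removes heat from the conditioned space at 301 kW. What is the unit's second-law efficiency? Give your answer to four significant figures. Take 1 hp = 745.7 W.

0.1374

Converting, Q̇_C = 301.0 kW = 403.6 hp, so COP_actual = Q̇_C/Ẇ = 403.6/122.0 = 3.309.
In absolute terms T_C = 294.26 K and T_H = 306.48 K, so ΔT = 12.22 K.
COP_Carnot = T_C/ΔT = 294.26/12.22 = 24.08.
η_II = COP_actual/COP_Carnot = 3.309/24.08 = 0.1374.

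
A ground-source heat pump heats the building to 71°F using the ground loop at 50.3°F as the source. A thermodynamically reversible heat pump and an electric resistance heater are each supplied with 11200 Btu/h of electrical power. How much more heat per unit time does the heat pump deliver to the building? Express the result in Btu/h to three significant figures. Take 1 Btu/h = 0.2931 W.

In absolute terms T_C = 283.32 K and T_H = 294.82 K, so ΔT = 11.50 K.
COP_Carnot = T_H/ΔT = 294.82/11.50 = 25.64.
The heat pump delivers Q̇_H = COP × Ẇ = 287100 Btu/h; the resistance heater delivers Ẇ = 11200 Btu/h.
Extra = (COP − 1)·Ẇ = 275900 Btu/h.

276000 Btu/h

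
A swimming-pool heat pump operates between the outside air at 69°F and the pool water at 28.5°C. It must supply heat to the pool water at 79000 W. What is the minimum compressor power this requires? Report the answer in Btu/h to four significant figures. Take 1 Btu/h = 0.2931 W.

In absolute terms T_C = 293.71 K and T_H = 301.65 K, so ΔT = 7.944 K.
COP_Carnot = T_H/ΔT = 301.65/7.944 = 37.97.
Ẇ_min = Q̇/COP_Carnot = 79000/37.97 = 2081 W = 7099 Btu/h.

7099 Btu/h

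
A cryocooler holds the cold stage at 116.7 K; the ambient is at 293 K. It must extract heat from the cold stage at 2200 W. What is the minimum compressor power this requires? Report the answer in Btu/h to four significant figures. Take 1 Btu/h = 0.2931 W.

11340 Btu/h

The reservoir spacing is ΔT = 293 − 116.7 = 176.3 K.
COP_Carnot = T_C/ΔT = 116.70/176.3 = 0.6619.
Ẇ_min = Q̇/COP_Carnot = 2200/0.6619 = 3324 W = 11340 Btu/h.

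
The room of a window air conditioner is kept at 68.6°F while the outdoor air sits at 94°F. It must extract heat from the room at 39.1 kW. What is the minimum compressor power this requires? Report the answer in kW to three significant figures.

In absolute terms T_C = 293.48 K and T_H = 307.59 K, so ΔT = 14.11 K.
COP_Carnot = T_C/ΔT = 293.48/14.11 = 20.80.
Ẇ_min = Q̇/COP_Carnot = 39.10/20.80 = 1.880 kW.

1.88 kW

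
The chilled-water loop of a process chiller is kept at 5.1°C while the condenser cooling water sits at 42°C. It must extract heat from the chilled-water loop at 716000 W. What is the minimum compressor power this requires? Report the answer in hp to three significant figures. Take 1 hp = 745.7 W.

In absolute terms T_C = 278.25 K and T_H = 315.15 K, so ΔT = 36.90 K.
COP_Carnot = T_C/ΔT = 278.25/36.90 = 7.541.
Ẇ_min = Q̇/COP_Carnot = 716000/7.541 = 94950 W = 127.3 hp.

127 hp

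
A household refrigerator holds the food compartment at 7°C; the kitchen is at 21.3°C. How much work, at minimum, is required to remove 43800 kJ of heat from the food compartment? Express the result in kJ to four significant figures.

2236 kJ

In absolute terms T_C = 280.15 K and T_H = 294.45 K, so ΔT = 14.30 K.
The reversible limit is COP_R = T_C/ΔT = 19.59, so W_min = Q_C/COP = Q_C·ΔT/T_C.
W_min = 43800 × 14.30/280.15 = 2236 kJ.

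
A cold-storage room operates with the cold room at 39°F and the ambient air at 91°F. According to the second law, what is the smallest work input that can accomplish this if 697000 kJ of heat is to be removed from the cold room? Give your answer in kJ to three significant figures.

72700 kJ

In absolute terms T_C = 277.04 K and T_H = 305.93 K, so ΔT = 28.89 K.
The reversible limit is COP_R = T_C/ΔT = 9.590, so W_min = Q_C/COP = Q_C·ΔT/T_C.
W_min = 697000 × 28.89/277.04 = 72680 kJ.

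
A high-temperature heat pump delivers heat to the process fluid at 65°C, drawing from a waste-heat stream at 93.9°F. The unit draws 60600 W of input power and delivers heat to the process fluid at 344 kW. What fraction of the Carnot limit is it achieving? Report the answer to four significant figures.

0.5139

Converting, Q̇_H = 344.0 kW = 344000 W, so COP_actual = Q̇_H/Ẇ = 344000/60600 = 5.677.
In absolute terms T_C = 307.54 K and T_H = 338.15 K, so ΔT = 30.61 K.
COP_Carnot = T_H/ΔT = 338.15/30.61 = 11.05.
η_II = COP_actual/COP_Carnot = 5.677/11.05 = 0.5139.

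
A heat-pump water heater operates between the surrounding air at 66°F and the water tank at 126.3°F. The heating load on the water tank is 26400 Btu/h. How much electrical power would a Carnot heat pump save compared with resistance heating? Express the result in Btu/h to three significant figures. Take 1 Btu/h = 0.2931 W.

23700 Btu/h

In absolute terms T_C = 292.04 K and T_H = 325.54 K, so ΔT = 33.50 K.
COP_Carnot = T_H/ΔT = 325.54/33.50 = 9.718.
Resistance heating needs Ẇ_res = Q̇_H = 26400 Btu/h; the reversible heat pump needs only Ẇ_hp = Q̇_H/COP = 2717 Btu/h.
Saving = 26400 − 2717 = 23680 Btu/h.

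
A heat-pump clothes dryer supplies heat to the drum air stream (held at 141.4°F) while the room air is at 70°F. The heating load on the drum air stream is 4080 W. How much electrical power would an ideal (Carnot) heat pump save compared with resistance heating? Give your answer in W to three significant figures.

3600 W

In absolute terms T_C = 294.26 K and T_H = 333.93 K, so ΔT = 39.67 K.
COP_Carnot = T_H/ΔT = 333.93/39.67 = 8.418.
Resistance heating needs Ẇ_res = Q̇_H = 4080 W; the reversible heat pump needs only Ẇ_hp = Q̇_H/COP = 484.7 W.
Saving = 4080 − 484.7 = 3595 W.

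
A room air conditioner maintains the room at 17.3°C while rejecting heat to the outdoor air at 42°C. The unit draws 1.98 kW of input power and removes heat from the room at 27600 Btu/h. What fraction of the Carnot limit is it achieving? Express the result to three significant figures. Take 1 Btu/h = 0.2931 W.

0.347

Converting, Q̇_C = 27600 Btu/h = 8.090 kW, so COP_actual = Q̇_C/Ẇ = 8.090/1.980 = 4.086.
In absolute terms T_C = 290.45 K and T_H = 315.15 K, so ΔT = 24.70 K.
COP_Carnot = T_C/ΔT = 290.45/24.70 = 11.76.
η_II = COP_actual/COP_Carnot = 4.086/11.76 = 0.3474.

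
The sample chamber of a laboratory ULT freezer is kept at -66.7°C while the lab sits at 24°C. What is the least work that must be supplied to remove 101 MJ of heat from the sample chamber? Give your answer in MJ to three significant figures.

44.4 MJ

In absolute terms T_C = 206.45 K and T_H = 297.15 K, so ΔT = 90.70 K.
The reversible limit is COP_R = T_C/ΔT = 2.276, so W_min = Q_C/COP = Q_C·ΔT/T_C.
W_min = 101.0 × 90.70/206.45 = 44.37 MJ.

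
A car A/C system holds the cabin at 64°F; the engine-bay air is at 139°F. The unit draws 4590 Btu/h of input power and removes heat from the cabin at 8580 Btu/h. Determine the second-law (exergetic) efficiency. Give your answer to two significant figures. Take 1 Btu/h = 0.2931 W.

0.27

COP_actual = Q̇_C/Ẇ = 8580/4590 = 1.869.
In absolute terms T_C = 290.93 K and T_H = 332.59 K, so ΔT = 41.67 K.
COP_Carnot = T_C/ΔT = 290.93/41.67 = 6.982.
η_II = COP_actual/COP_Carnot = 1.869/6.982 = 0.2677.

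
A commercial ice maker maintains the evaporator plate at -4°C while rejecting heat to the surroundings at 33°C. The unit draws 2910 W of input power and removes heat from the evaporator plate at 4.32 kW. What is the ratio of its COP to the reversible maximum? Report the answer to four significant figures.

0.2041

Converting, Q̇_C = 4.320 kW = 4320 W, so COP_actual = Q̇_C/Ẇ = 4320/2910 = 1.485.
In absolute terms T_C = 269.15 K and T_H = 306.15 K, so ΔT = 37.00 K.
COP_Carnot = T_C/ΔT = 269.15/37.00 = 7.274.
η_II = COP_actual/COP_Carnot = 1.485/7.274 = 0.2041.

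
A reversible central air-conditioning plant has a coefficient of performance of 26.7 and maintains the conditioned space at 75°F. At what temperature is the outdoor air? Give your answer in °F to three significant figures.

COP_R = T_C/(T_H − T_C) gives T_H − T_C = T_C/COP.
With T_C = 297.04 K, T_H = 297.04 × (1 + 1/26.7) = 308.16 K.
Converting, 308.16 K = 95.03°F.

95.0 °F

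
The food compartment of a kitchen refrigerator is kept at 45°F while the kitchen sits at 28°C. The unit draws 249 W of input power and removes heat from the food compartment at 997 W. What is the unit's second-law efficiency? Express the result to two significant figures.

0.30

COP_actual = Q̇_C/Ẇ = 997.0/249.0 = 4.004.
In absolute terms T_C = 280.37 K and T_H = 301.15 K, so ΔT = 20.78 K.
COP_Carnot = T_C/ΔT = 280.37/20.78 = 13.49.
η_II = COP_actual/COP_Carnot = 4.004/13.49 = 0.2967.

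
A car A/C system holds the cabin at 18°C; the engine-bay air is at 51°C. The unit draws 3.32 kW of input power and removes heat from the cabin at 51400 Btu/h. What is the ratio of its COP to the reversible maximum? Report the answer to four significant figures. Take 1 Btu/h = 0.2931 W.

0.5143

Converting, Q̇_C = 51400 Btu/h = 15.07 kW, so COP_actual = Q̇_C/Ẇ = 15.07/3.320 = 4.538.
In absolute terms T_C = 291.15 K and T_H = 324.15 K, so ΔT = 33.00 K.
COP_Carnot = T_C/ΔT = 291.15/33.00 = 8.823.
η_II = COP_actual/COP_Carnot = 4.538/8.823 = 0.5143.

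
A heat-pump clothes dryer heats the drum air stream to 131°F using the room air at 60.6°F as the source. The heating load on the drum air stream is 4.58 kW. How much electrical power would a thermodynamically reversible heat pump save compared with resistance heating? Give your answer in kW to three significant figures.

4.03 kW

In absolute terms T_C = 289.04 K and T_H = 328.15 K, so ΔT = 39.11 K.
COP_Carnot = T_H/ΔT = 328.15/39.11 = 8.390.
Resistance heating needs Ẇ_res = Q̇_H = 4.580 kW; the reversible heat pump needs only Ẇ_hp = Q̇_H/COP = 0.5459 kW.
Saving = 4.580 − 0.5459 = 4.034 kW.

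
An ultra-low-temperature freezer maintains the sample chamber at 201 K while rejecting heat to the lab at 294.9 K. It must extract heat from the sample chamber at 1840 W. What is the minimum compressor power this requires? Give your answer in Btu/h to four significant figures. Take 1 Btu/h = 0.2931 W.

2933 Btu/h

The reservoir spacing is ΔT = 294.9 − 201 = 93.90 K.
COP_Carnot = T_C/ΔT = 201.00/93.90 = 2.141.
Ẇ_min = Q̇/COP_Carnot = 1840/2.141 = 859.6 W = 2933 Btu/h.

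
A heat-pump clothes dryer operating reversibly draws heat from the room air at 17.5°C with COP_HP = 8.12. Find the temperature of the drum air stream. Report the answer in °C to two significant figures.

58 °C

COP_HP = T_H/(T_H − T_C) rearranges to T_H = COP·T_C/(COP − 1).
With T_C = 290.65 K, T_H = 8.12 × 290.65/7.120 = 331.47 K.
Converting, 331.47 K = 58.32°C.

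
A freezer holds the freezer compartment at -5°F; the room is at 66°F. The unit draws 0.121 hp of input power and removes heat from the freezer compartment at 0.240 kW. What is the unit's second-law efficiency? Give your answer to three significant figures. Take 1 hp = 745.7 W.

0.415

Converting, Q̇_C = 0.2400 kW = 0.3218 hp, so COP_actual = Q̇_C/Ẇ = 0.3218/0.1210 = 2.660.
In absolute terms T_C = 252.59 K and T_H = 292.04 K, so ΔT = 39.44 K.
COP_Carnot = T_C/ΔT = 252.59/39.44 = 6.404.
η_II = COP_actual/COP_Carnot = 2.660/6.404 = 0.4154.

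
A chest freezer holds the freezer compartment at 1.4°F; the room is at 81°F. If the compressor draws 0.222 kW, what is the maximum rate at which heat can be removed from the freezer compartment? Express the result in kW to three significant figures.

1.29 kW

In absolute terms T_C = 256.15 K and T_H = 300.37 K, so ΔT = 44.22 K.
COP_Carnot = T_C/ΔT = 256.15/44.22 = 5.792.
Q̇_max = COP_Carnot × Ẇ = 5.792 × 0.2220 kW = 1.286 kW.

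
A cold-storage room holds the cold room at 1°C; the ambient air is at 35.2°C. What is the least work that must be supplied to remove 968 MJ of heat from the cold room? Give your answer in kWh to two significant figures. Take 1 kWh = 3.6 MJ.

34 kWh

In absolute terms T_C = 274.15 K and T_H = 308.35 K, so ΔT = 34.20 K.
The reversible limit is COP_R = T_C/ΔT = 8.016, so W_min = Q_C/COP = Q_C·ΔT/T_C.
W_min = 968.0 × 34.20/274.15 = 120.8 MJ = 33.54 kWh.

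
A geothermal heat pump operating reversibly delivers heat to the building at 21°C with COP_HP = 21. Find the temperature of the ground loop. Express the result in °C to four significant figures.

6.993 °C

COP_HP = T_H/(T_H − T_C) gives T_H − T_C = T_H/COP.
With T_H = 294.15 K, T_C = 294.15 × (1 − 1/21) = 280.14 K.
Converting, 280.14 K = 6.99°C.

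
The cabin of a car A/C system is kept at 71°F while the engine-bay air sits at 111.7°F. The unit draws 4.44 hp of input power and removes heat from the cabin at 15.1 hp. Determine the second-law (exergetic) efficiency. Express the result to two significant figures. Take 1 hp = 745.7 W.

0.26

COP_actual = Q̇_C/Ẇ = 15.10/4.440 = 3.401.
In absolute terms T_C = 294.82 K and T_H = 317.43 K, so ΔT = 22.61 K.
COP_Carnot = T_C/ΔT = 294.82/22.61 = 13.04.
η_II = COP_actual/COP_Carnot = 3.401/13.04 = 0.2608.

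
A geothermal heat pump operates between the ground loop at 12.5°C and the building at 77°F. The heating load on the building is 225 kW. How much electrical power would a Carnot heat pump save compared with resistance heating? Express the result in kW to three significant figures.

In absolute terms T_C = 285.65 K and T_H = 298.15 K, so ΔT = 12.50 K.
COP_Carnot = T_H/ΔT = 298.15/12.50 = 23.85.
Resistance heating needs Ẇ_res = Q̇_H = 225.0 kW; the reversible heat pump needs only Ẇ_hp = Q̇_H/COP = 9.433 kW.
Saving = 225.0 − 9.433 = 215.6 kW.

216 kW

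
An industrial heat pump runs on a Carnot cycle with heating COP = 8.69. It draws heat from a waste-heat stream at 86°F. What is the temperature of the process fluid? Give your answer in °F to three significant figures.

157 °F

COP_HP = T_H/(T_H − T_C) rearranges to T_H = COP·T_C/(COP − 1).
With T_C = 303.15 K, T_H = 8.69 × 303.15/7.690 = 342.57 K.
Converting, 342.57 K = 156.96°F.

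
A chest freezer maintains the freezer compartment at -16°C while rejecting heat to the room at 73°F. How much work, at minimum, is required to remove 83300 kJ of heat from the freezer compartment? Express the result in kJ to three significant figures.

12600 kJ

In absolute terms T_C = 257.15 K and T_H = 295.93 K, so ΔT = 38.78 K.
The reversible limit is COP_R = T_C/ΔT = 6.631, so W_min = Q_C/COP = Q_C·ΔT/T_C.
W_min = 83300 × 38.78/257.15 = 12560 kJ.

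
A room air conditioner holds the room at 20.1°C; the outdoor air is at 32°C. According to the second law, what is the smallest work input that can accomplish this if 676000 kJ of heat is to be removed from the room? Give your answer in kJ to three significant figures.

27400 kJ

In absolute terms T_C = 293.25 K and T_H = 305.15 K, so ΔT = 11.90 K.
The reversible limit is COP_R = T_C/ΔT = 24.64, so W_min = Q_C/COP = Q_C·ΔT/T_C.
W_min = 676000 × 11.90/293.25 = 27430 kJ.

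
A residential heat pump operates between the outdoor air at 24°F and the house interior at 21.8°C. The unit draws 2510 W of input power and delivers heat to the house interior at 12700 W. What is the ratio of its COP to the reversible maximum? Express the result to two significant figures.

0.45

COP_actual = Q̇_H/Ẇ = 12700/2510 = 5.060.
In absolute terms T_C = 268.71 K and T_H = 294.95 K, so ΔT = 26.24 K.
COP_Carnot = T_H/ΔT = 294.95/26.24 = 11.24.
η_II = COP_actual/COP_Carnot = 5.060/11.24 = 0.4502.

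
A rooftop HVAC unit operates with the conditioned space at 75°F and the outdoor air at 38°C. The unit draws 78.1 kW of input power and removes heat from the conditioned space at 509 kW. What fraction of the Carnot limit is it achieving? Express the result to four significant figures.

0.3096

COP_actual = Q̇_C/Ẇ = 509.0/78.10 = 6.517.
In absolute terms T_C = 297.04 K and T_H = 311.15 K, so ΔT = 14.11 K.
COP_Carnot = T_C/ΔT = 297.04/14.11 = 21.05.
η_II = COP_actual/COP_Carnot = 6.517/21.05 = 0.3096.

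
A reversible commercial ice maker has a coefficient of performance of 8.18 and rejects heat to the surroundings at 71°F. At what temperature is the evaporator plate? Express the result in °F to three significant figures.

For a Carnot refrigerator COP_R = T_C/(T_H − T_C), so T_C = COP·T_H/(1 + COP).
With T_H = 294.82 K, T_C = 8.18 × 294.82/9.180 = 262.70 K.
Converting, 262.70 K = 13.19°F.

13.2 °F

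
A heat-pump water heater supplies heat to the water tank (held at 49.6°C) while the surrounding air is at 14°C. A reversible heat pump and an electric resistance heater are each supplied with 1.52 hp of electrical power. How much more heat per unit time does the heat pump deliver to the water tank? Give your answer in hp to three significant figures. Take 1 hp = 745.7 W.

12.3 hp

In absolute terms T_C = 287.15 K and T_H = 322.75 K, so ΔT = 35.60 K.
COP_Carnot = T_H/ΔT = 322.75/35.60 = 9.066.
The heat pump delivers Q̇_H = COP × Ẇ = 13.78 hp; the resistance heater delivers Ẇ = 1.520 hp.
Extra = (COP − 1)·Ẇ = 12.26 hp.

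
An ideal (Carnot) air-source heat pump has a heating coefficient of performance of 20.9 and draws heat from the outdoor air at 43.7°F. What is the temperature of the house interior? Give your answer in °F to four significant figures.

COP_HP = T_H/(T_H − T_C) rearranges to T_H = COP·T_C/(COP − 1).
With T_C = 279.65 K, T_H = 20.9 × 279.65/19.90 = 293.70 K.
Converting, 293.70 K = 68.99°F.

68.99 °F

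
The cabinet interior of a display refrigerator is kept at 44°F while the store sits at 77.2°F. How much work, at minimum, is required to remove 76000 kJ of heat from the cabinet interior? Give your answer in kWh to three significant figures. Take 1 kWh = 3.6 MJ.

1.39 kWh

In absolute terms T_C = 279.82 K and T_H = 298.26 K, so ΔT = 18.44 K.
The reversible limit is COP_R = T_C/ΔT = 15.17, so W_min = Q_C/COP = Q_C·ΔT/T_C.
W_min = 76000 × 18.44/279.82 = 5010 kJ = 1.392 kWh.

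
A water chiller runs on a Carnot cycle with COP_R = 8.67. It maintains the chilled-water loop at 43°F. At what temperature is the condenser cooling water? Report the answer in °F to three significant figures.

101 °F

COP_R = T_C/(T_H − T_C) gives T_H − T_C = T_C/COP.
With T_C = 279.26 K, T_H = 279.26 × (1 + 1/8.67) = 311.47 K.
Converting, 311.47 K = 100.98°F.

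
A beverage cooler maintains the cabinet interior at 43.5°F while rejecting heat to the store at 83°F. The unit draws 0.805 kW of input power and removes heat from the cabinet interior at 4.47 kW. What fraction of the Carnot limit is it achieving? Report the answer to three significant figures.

COP_actual = Q̇_C/Ẇ = 4.470/0.8050 = 5.553.
In absolute terms T_C = 279.54 K and T_H = 301.48 K, so ΔT = 21.94 K.
COP_Carnot = T_C/ΔT = 279.54/21.94 = 12.74.
η_II = COP_actual/COP_Carnot = 5.553/12.74 = 0.4359.

0.436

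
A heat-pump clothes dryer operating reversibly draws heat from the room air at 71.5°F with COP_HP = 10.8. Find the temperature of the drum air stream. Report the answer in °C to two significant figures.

COP_HP = T_H/(T_H − T_C) rearranges to T_H = COP·T_C/(COP − 1).
With T_C = 295.09 K, T_H = 10.8 × 295.09/9.800 = 325.21 K.
Converting, 325.21 K = 52.06°C.

52 °C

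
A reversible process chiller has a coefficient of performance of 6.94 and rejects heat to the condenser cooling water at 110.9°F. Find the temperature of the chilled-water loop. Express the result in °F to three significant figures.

For a Carnot refrigerator COP_R = T_C/(T_H − T_C), so T_C = COP·T_H/(1 + COP).
With T_H = 316.98 K, T_C = 6.94 × 316.98/7.940 = 277.06 K.
Converting, 277.06 K = 39.04°F.

39.0 °F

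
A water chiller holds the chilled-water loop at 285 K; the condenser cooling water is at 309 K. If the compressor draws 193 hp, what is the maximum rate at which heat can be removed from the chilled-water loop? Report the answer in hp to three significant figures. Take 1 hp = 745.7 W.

2290 hp

The reservoir spacing is ΔT = 309 − 285 = 24.00 K.
COP_Carnot = T_C/ΔT = 285.00/24.00 = 11.88.
Q̇_max = COP_Carnot × Ẇ = 11.88 × 193.0 hp = 2292 hp.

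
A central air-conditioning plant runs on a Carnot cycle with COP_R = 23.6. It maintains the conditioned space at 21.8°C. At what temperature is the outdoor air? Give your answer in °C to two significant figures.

34 °C

COP_R = T_C/(T_H − T_C) gives T_H − T_C = T_C/COP.
With T_C = 294.95 K, T_H = 294.95 × (1 + 1/23.6) = 307.45 K.
Converting, 307.45 K = 34.30°C.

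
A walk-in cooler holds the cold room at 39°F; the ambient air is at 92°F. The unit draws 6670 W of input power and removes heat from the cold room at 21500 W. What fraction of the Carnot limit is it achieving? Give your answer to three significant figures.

0.343

COP_actual = Q̇_C/Ẇ = 21500/6670 = 3.223.
In absolute terms T_C = 277.04 K and T_H = 306.48 K, so ΔT = 29.44 K.
COP_Carnot = T_C/ΔT = 277.04/29.44 = 9.409.
η_II = COP_actual/COP_Carnot = 3.223/9.409 = 0.3426.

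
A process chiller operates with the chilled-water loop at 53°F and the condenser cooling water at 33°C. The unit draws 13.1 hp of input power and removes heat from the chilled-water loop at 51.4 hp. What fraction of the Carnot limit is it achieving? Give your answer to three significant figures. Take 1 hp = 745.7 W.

COP_actual = Q̇_C/Ẇ = 51.40/13.10 = 3.924.
In absolute terms T_C = 284.82 K and T_H = 306.15 K, so ΔT = 21.33 K.
COP_Carnot = T_C/ΔT = 284.82/21.33 = 13.35.
η_II = COP_actual/COP_Carnot = 3.924/13.35 = 0.2939.

0.294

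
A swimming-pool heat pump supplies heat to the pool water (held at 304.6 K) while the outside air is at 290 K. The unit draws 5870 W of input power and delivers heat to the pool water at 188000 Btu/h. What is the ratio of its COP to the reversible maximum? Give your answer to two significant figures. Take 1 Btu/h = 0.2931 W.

Converting, Q̇_H = 188000 Btu/h = 55100 W, so COP_actual = Q̇_H/Ẇ = 55100/5870 = 9.387.
The reservoir spacing is ΔT = 304.6 − 290 = 14.60 K.
COP_Carnot = T_H/ΔT = 304.60/14.60 = 20.86.
η_II = COP_actual/COP_Carnot = 9.387/20.86 = 0.4499.

0.45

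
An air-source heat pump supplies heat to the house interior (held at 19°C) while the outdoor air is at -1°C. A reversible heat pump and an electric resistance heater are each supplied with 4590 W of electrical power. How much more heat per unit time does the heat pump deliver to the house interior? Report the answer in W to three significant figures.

62500 W

In absolute terms T_C = 272.15 K and T_H = 292.15 K, so ΔT = 20.00 K.
COP_Carnot = T_H/ΔT = 292.15/20.00 = 14.61.
The heat pump delivers Q̇_H = COP × Ẇ = 67050 W; the resistance heater delivers Ẇ = 4590 W.
Extra = (COP − 1)·Ẇ = 62460 W.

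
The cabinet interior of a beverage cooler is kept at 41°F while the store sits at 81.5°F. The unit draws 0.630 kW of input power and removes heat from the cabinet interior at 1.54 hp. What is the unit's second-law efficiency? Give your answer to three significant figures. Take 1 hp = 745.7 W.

Converting, Q̇_C = 1.540 hp = 1.148 kW, so COP_actual = Q̇_C/Ẇ = 1.148/0.6300 = 1.823.
In absolute terms T_C = 278.15 K and T_H = 300.65 K, so ΔT = 22.50 K.
COP_Carnot = T_C/ΔT = 278.15/22.50 = 12.36.
η_II = COP_actual/COP_Carnot = 1.823/12.36 = 0.1475.

0.147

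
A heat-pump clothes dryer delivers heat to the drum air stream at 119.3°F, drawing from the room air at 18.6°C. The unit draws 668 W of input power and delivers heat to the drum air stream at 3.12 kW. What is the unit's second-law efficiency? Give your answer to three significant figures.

Converting, Q̇_H = 3.120 kW = 3120 W, so COP_actual = Q̇_H/Ẇ = 3120/668.0 = 4.671.
In absolute terms T_C = 291.75 K and T_H = 321.65 K, so ΔT = 29.90 K.
COP_Carnot = T_H/ΔT = 321.65/29.90 = 10.76.
η_II = COP_actual/COP_Carnot = 4.671/10.76 = 0.4342.

0.434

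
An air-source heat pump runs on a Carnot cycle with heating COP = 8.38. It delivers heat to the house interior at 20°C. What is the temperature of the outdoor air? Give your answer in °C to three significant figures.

-15.0 °C

COP_HP = T_H/(T_H − T_C) gives T_H − T_C = T_H/COP.
With T_H = 293.15 K, T_C = 293.15 × (1 − 1/8.38) = 258.17 K.
Converting, 258.17 K = -14.98°C.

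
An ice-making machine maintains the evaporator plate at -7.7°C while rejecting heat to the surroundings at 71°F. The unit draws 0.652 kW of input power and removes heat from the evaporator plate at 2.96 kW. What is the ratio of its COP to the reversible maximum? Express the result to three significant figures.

0.502

COP_actual = Q̇_C/Ẇ = 2.960/0.6520 = 4.540.
In absolute terms T_C = 265.45 K and T_H = 294.82 K, so ΔT = 29.37 K.
COP_Carnot = T_C/ΔT = 265.45/29.37 = 9.039.
η_II = COP_actual/COP_Carnot = 4.540/9.039 = 0.5022.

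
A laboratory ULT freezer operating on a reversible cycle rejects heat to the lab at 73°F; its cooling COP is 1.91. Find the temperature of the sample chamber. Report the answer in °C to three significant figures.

-78.9 °C

For a Carnot refrigerator COP_R = T_C/(T_H − T_C), so T_C = COP·T_H/(1 + COP).
With T_H = 295.93 K, T_C = 1.91 × 295.93/2.910 = 194.23 K.
Converting, 194.23 K = -78.92°C.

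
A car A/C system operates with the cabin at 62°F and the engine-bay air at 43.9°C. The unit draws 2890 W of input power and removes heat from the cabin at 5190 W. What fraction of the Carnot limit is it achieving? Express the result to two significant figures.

COP_actual = Q̇_C/Ẇ = 5190/2890 = 1.796.
In absolute terms T_C = 289.82 K and T_H = 317.05 K, so ΔT = 27.23 K.
COP_Carnot = T_C/ΔT = 289.82/27.23 = 10.64.
η_II = COP_actual/COP_Carnot = 1.796/10.64 = 0.1688.

0.17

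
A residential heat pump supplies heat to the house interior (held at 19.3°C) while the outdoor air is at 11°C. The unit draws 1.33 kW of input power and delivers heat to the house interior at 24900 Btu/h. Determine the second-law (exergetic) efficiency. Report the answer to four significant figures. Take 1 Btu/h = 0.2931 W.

0.1557

Converting, Q̇_H = 24900 Btu/h = 7.298 kW, so COP_actual = Q̇_H/Ẇ = 7.298/1.330 = 5.487.
In absolute terms T_C = 284.15 K and T_H = 292.45 K, so ΔT = 8.300 K.
COP_Carnot = T_H/ΔT = 292.45/8.300 = 35.23.
η_II = COP_actual/COP_Carnot = 5.487/35.23 = 0.1557.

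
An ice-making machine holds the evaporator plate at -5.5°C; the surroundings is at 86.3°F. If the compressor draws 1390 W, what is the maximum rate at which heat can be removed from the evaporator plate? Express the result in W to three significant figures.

10400 W

In absolute terms T_C = 267.65 K and T_H = 303.32 K, so ΔT = 35.67 K.
COP_Carnot = T_C/ΔT = 267.65/35.67 = 7.504.
Q̇_max = COP_Carnot × Ẇ = 7.504 × 1390 W = 10430 W.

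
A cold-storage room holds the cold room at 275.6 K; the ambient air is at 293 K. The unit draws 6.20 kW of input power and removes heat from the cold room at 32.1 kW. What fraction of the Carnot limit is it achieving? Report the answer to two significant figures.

COP_actual = Q̇_C/Ẇ = 32.10/6.200 = 5.177.
The reservoir spacing is ΔT = 293 − 275.6 = 17.40 K.
COP_Carnot = T_C/ΔT = 275.60/17.40 = 15.84.
η_II = COP_actual/COP_Carnot = 5.177/15.84 = 0.3269.

0.33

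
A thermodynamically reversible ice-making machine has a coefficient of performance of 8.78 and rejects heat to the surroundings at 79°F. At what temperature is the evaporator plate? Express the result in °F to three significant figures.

For a Carnot refrigerator COP_R = T_C/(T_H − T_C), so T_C = COP·T_H/(1 + COP).
With T_H = 299.26 K, T_C = 8.78 × 299.26/9.780 = 268.66 K.
Converting, 268.66 K = 23.92°F.

23.9 °F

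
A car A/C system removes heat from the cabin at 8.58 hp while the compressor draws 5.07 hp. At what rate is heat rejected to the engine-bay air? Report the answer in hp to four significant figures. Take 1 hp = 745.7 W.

13.65 hp

For a cyclic device the first law requires Q̇_H = Q̇_C + Ẇ.
Q̇_H = Q̇_C + Ẇ = 13.65 hp.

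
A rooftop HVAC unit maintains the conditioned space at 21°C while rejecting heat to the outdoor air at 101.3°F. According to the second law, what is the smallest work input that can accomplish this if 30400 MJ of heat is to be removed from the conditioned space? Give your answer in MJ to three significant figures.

1810 MJ

In absolute terms T_C = 294.15 K and T_H = 311.65 K, so ΔT = 17.50 K.
The reversible limit is COP_R = T_C/ΔT = 16.81, so W_min = Q_C/COP = Q_C·ΔT/T_C.
W_min = 30400 × 17.50/294.15 = 1809 MJ.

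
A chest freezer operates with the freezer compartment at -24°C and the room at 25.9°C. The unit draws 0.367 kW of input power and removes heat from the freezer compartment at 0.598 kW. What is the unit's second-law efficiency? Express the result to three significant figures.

COP_actual = Q̇_C/Ẇ = 0.5980/0.3670 = 1.629.
In absolute terms T_C = 249.15 K and T_H = 299.05 K, so ΔT = 49.90 K.
COP_Carnot = T_C/ΔT = 249.15/49.90 = 4.993.
η_II = COP_actual/COP_Carnot = 1.629/4.993 = 0.3263.

0.326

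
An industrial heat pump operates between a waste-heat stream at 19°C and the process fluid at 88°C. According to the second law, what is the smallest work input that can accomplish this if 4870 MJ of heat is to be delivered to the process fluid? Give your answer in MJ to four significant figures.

930.4 MJ

In absolute terms T_C = 292.15 K and T_H = 361.15 K, so ΔT = 69.00 K.
The reversible limit is COP_HP = T_H/ΔT = 5.234, so W_min = Q_H/COP = Q_H·ΔT/T_H.
W_min = 4870 × 69.00/361.15 = 930.4 MJ.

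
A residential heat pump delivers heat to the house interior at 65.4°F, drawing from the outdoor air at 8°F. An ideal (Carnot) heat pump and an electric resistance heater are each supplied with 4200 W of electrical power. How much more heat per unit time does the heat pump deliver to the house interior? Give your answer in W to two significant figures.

34000 W

In absolute terms T_C = 259.82 K and T_H = 291.71 K, so ΔT = 31.89 K.
COP_Carnot = T_H/ΔT = 291.71/31.89 = 9.148.
The heat pump delivers Q̇_H = COP × Ẇ = 38420 W; the resistance heater delivers Ẇ = 4200 W.
Extra = (COP − 1)·Ẇ = 34220 W.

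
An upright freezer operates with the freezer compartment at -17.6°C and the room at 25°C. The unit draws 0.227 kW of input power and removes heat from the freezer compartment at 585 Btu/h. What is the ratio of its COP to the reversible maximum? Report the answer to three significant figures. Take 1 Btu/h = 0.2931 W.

0.126

Converting, Q̇_C = 585.0 Btu/h = 0.1715 kW, so COP_actual = Q̇_C/Ẇ = 0.1715/0.2270 = 0.7553.
In absolute terms T_C = 255.55 K and T_H = 298.15 K, so ΔT = 42.60 K.
COP_Carnot = T_C/ΔT = 255.55/42.60 = 5.999.
η_II = COP_actual/COP_Carnot = 0.7553/5.999 = 0.1259.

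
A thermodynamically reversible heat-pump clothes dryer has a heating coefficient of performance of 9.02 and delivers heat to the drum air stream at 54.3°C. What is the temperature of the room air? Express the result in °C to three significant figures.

18.0 °C

COP_HP = T_H/(T_H − T_C) gives T_H − T_C = T_H/COP.
With T_H = 327.45 K, T_C = 327.45 × (1 − 1/9.02) = 291.15 K.
Converting, 291.15 K = 18.00°C.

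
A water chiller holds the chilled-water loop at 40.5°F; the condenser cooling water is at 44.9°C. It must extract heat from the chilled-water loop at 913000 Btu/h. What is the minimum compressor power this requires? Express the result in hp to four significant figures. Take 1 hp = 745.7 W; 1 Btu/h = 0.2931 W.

51.89 hp

In absolute terms T_C = 277.87 K and T_H = 318.05 K, so ΔT = 40.18 K.
COP_Carnot = T_C/ΔT = 277.87/40.18 = 6.916.
Ẇ_min = Q̇/COP_Carnot = 913000/6.916 = 132000 Btu/h = 51.89 hp.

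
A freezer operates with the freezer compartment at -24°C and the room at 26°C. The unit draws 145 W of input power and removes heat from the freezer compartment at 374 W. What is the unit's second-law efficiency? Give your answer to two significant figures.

COP_actual = Q̇_C/Ẇ = 374.0/145.0 = 2.579.
In absolute terms T_C = 249.15 K and T_H = 299.15 K, so ΔT = 50.00 K.
COP_Carnot = T_C/ΔT = 249.15/50.00 = 4.983.
η_II = COP_actual/COP_Carnot = 2.579/4.983 = 0.5176.

0.52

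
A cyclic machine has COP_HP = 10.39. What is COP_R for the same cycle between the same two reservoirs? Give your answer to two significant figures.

Since Q_H = Q_C + W for any cycle, COP_R = Q_C/W = Q_H/W − 1.
COP_R = 10.39 − 1 = 9.39.

9.4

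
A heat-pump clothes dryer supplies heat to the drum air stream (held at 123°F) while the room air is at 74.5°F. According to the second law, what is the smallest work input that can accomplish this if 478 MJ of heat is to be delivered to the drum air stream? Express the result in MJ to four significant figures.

39.79 MJ

In absolute terms T_C = 296.76 K and T_H = 323.71 K, so ΔT = 26.94 K.
The reversible limit is COP_HP = T_H/ΔT = 12.01, so W_min = Q_H/COP = Q_H·ΔT/T_H.
W_min = 478.0 × 26.94/323.71 = 39.79 MJ.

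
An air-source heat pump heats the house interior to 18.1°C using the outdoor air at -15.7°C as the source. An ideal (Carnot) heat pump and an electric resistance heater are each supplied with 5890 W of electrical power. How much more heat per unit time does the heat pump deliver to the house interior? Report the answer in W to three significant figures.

In absolute terms T_C = 257.45 K and T_H = 291.25 K, so ΔT = 33.80 K.
COP_Carnot = T_H/ΔT = 291.25/33.80 = 8.617.
The heat pump delivers Q̇_H = COP × Ẇ = 50750 W; the resistance heater delivers Ẇ = 5890 W.
Extra = (COP − 1)·Ẇ = 44860 W.

44900 W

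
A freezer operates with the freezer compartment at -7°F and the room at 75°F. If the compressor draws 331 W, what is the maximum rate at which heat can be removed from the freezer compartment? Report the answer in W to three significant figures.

1830 W

In absolute terms T_C = 251.48 K and T_H = 297.04 K, so ΔT = 45.56 K.
COP_Carnot = T_C/ΔT = 251.48/45.56 = 5.520.
Q̇_max = COP_Carnot × Ẇ = 5.520 × 331.0 W = 1827 W.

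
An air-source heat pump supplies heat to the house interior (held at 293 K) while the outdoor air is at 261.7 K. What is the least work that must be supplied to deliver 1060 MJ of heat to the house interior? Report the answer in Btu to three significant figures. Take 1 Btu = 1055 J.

107000 Btu

The reservoir spacing is ΔT = 293 − 261.7 = 31.30 K.
The reversible limit is COP_HP = T_H/ΔT = 9.361, so W_min = Q_H/COP = Q_H·ΔT/T_H.
W_min = 1060 × 31.30/293.00 = 113.2 MJ = 107300 Btu.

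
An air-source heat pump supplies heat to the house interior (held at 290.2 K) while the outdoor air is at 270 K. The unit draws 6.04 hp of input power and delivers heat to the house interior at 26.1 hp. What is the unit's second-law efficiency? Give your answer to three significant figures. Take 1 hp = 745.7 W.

COP_actual = Q̇_H/Ẇ = 26.10/6.040 = 4.321.
The reservoir spacing is ΔT = 290.2 − 270 = 20.20 K.
COP_Carnot = T_H/ΔT = 290.20/20.20 = 14.37.
η_II = COP_actual/COP_Carnot = 4.321/14.37 = 0.3008.

0.301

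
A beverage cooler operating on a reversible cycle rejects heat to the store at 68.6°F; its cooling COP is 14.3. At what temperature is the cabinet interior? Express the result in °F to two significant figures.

34 °F

For a Carnot refrigerator COP_R = T_C/(T_H − T_C), so T_C = COP·T_H/(1 + COP).
With T_H = 293.48 K, T_C = 14.3 × 293.48/15.30 = 274.30 K.
Converting, 274.30 K = 34.07°F.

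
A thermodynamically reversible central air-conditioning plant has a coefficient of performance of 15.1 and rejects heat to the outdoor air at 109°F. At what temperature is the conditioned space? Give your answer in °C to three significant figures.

23.2 °C

For a Carnot refrigerator COP_R = T_C/(T_H − T_C), so T_C = COP·T_H/(1 + COP).
With T_H = 315.93 K, T_C = 15.1 × 315.93/16.10 = 296.30 K.
Converting, 296.30 K = 23.15°C.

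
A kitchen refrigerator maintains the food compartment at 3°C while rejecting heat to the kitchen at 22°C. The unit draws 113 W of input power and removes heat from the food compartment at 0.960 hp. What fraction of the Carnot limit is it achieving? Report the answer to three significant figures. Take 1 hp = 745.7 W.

0.436

Converting, Q̇_C = 0.9600 hp = 715.9 W, so COP_actual = Q̇_C/Ẇ = 715.9/113.0 = 6.335.
In absolute terms T_C = 276.15 K and T_H = 295.15 K, so ΔT = 19.00 K.
COP_Carnot = T_C/ΔT = 276.15/19.00 = 14.53.
η_II = COP_actual/COP_Carnot = 6.335/14.53 = 0.4359.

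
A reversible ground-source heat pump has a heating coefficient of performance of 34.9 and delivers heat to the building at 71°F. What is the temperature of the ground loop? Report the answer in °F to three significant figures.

COP_HP = T_H/(T_H − T_C) gives T_H − T_C = T_H/COP.
With T_H = 294.82 K, T_C = 294.82 × (1 − 1/34.9) = 286.37 K.
Converting, 286.37 K = 55.79°F.

55.8 °F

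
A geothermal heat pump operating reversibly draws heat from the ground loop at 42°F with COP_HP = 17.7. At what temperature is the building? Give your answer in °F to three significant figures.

COP_HP = T_H/(T_H − T_C) rearranges to T_H = COP·T_C/(COP − 1).
With T_C = 278.71 K, T_H = 17.7 × 278.71/16.70 = 295.39 K.
Converting, 295.39 K = 72.04°F.

72.0 °F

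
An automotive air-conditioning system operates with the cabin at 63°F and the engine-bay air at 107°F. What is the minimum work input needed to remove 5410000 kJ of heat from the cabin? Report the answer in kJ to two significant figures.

In absolute terms T_C = 290.37 K and T_H = 314.82 K, so ΔT = 24.44 K.
The reversible limit is COP_R = T_C/ΔT = 11.88, so W_min = Q_C/COP = Q_C·ΔT/T_C.
W_min = 5410000 × 24.44/290.37 = 455400 kJ.

460000 kJ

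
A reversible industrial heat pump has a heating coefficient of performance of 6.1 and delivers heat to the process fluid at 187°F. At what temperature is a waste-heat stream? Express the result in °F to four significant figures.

80.99 °F

COP_HP = T_H/(T_H − T_C) gives T_H − T_C = T_H/COP.
With T_H = 359.26 K, T_C = 359.26 × (1 − 1/6.1) = 300.37 K.
Converting, 300.37 K = 80.99°F.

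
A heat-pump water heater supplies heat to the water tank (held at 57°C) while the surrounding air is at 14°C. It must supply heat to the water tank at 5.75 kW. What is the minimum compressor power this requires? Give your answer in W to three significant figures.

749 W

In absolute terms T_C = 287.15 K and T_H = 330.15 K, so ΔT = 43.00 K.
COP_Carnot = T_H/ΔT = 330.15/43.00 = 7.678.
Ẇ_min = Q̇/COP_Carnot = 5.750/7.678 = 0.7489 kW = 748.9 W.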